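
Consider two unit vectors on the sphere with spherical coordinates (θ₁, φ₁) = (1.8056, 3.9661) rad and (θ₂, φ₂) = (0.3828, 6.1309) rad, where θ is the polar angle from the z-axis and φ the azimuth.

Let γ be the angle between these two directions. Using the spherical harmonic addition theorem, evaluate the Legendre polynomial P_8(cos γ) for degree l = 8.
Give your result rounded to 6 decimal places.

Summing Y*_{l m}(θ₁,φ₁)·Y_{l m}(θ₂,φ₂) over m ∈ [−8, 8]; prefactor 4π/(2·8+1) = 0.739198:
  m=-8: Y*=(0.392543, 0.126987)  Y=(0.000067, 0.000183)  product (0.000003, 0.000081)
  m=-7: Y*=(0.344223, -0.193283)  Y=(0.000938, 0.001698)  product (0.000651, 0.000403)
  m=-6: Y*=(-0.013931, 0.058274)  Y=(0.007435, 0.009637)  product (-0.000665, 0.000299)
  m=-5: Y*=(0.200349, 0.299323)  Y=(0.039329, 0.037487)  product (-0.003341, 0.019283)
  m=-4: Y*=(0.064836, 0.010226)  Y=(0.144492, 0.100804)  product (0.008337, 0.008013)
  m=-3: Y*=(-0.250498, 0.197673)  Y=(0.360149, 0.177027)  product (-0.125210, 0.026847)
  m=-2: Y*=(-0.009295, 0.118596)  Y=(0.541932, 0.170357)  product (-0.025241, 0.062687)
  m=-1: Y*=(-0.201124, -0.217505)  Y=(0.281525, 0.043207)  product (-0.047224, -0.069923)
  m=+0: Y*=(-0.133999, -0.000000)  Y=(-0.393409, 0.000000)  product (0.052716, 0.000000)
  m=+1: Y*=(0.201124, -0.217505)  Y=(-0.281525, 0.043207)  product (-0.047224, 0.069923)
  m=+2: Y*=(-0.009295, -0.118596)  Y=(0.541932, -0.170357)  product (-0.025241, -0.062687)
  m=+3: Y*=(0.250498, 0.197673)  Y=(-0.360149, 0.177027)  product (-0.125210, -0.026847)
  m=+4: Y*=(0.064836, -0.010226)  Y=(0.144492, -0.100804)  product (0.008337, -0.008013)
  m=+5: Y*=(-0.200349, 0.299323)  Y=(-0.039329, 0.037487)  product (-0.003341, -0.019283)
  m=+6: Y*=(-0.013931, -0.058274)  Y=(0.007435, -0.009637)  product (-0.000665, -0.000299)
  m=+7: Y*=(-0.344223, -0.193283)  Y=(-0.000938, 0.001698)  product (0.000651, -0.000403)
  m=+8: Y*=(0.392543, -0.126987)  Y=(0.000067, -0.000183)  product (0.000003, -0.000081)
Σ over m = (-0.332662, 0.000000); ×(4π/17) → (-0.245903, 0.000000). Real part: -0.245903

-0.245903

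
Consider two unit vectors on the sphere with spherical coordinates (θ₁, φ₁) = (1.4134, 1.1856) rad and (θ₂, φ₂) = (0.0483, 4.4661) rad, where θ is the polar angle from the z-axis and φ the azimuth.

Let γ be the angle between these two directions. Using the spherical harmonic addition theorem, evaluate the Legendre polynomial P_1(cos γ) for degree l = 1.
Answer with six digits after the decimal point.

Summing Y*_{l m}(θ₁,φ₁)·Y_{l m}(θ₂,φ₂) over m ∈ [−1, 1]; prefactor 4π/(2·1+1) = 4.188790:
  [-1]  conj(Y_{1,-1})(Ω₁) = +0.128212+0.316220i ; Y_{1,-1}(Ω₂) = -0.004067+0.016178i ; Δ = -0.005637+0.000788i
  [+0]  conj(Y_{1,0})(Ω₁) = +0.076587-0.000000i ; Y_{1,0}(Ω₂) = +0.488033+0.000000i ; Δ = +0.037377+0.000000i
  [+1]  conj(Y_{1,1})(Ω₁) = -0.128212+0.316220i ; Y_{1,1}(Ω₂) = +0.004067+0.016178i ; Δ = -0.005637-0.000788i
Σ over m = +0.026103+0.000000i; ×(4π/3) → +0.109339+0.000000i. Real part: 0.109339

0.109339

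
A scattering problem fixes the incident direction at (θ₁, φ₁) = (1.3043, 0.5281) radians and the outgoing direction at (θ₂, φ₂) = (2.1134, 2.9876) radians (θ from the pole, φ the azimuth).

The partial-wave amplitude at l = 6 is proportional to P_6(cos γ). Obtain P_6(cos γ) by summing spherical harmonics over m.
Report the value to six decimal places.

Addition theorem: P_6(cos γ) = (4π/13) Σ_m Y*_{lm}(Ω₁) Y_{lm}(Ω₂), m = −6…6:
  term(m=-6) = -0.04310 - 0.06039j   from Y*(Ω₁)=-0.38924 - 0.01051j, Y(Ω₂)=0.11483 + 0.15205j
  term(m=-5) = -0.14128 - 0.03893j   from Y*(Ω₁)=-0.32295 + 0.17689j, Y(Ω₂)=0.28573 + 0.27704j
  term(m=-4) = 0.02489 - 0.01091j   from Y*(Ω₁)=0.03777 - 0.06278j, Y(Ω₂)=0.30274 + 0.21429j
  term(m=-3) = -0.00223 + 0.00434j   from Y*(Ω₁)=0.00465 - 0.34451j, Y(Ω₂)=-0.01267 - 0.00631j
  term(m=-2) = 0.00194 + 0.00923j   from Y*(Ω₁)=-0.01337 - 0.02366j, Y(Ω₂)=-0.33080 - 0.10523j
  term(m=-1) = -0.02975 - 0.02416j   from Y*(Ω₁)=0.27828 + 0.16234j, Y(Ω₂)=-0.11754 - 0.01825j
  term(m=+0) = 0.01699 + 0.00000j   from Y*(Ω₁)=0.05366 + 0.00000j, Y(Ω₂)=0.31663 + 0.00000j
  term(m=+1) = -0.02975 + 0.02416j   from Y*(Ω₁)=-0.27828 + 0.16234j, Y(Ω₂)=0.11754 - 0.01825j
  term(m=+2) = 0.00194 - 0.00923j   from Y*(Ω₁)=-0.01337 + 0.02366j, Y(Ω₂)=-0.33080 + 0.10523j
  term(m=+3) = -0.00223 - 0.00434j   from Y*(Ω₁)=-0.00465 - 0.34451j, Y(Ω₂)=0.01267 - 0.00631j
  term(m=+4) = 0.02489 + 0.01091j   from Y*(Ω₁)=0.03777 + 0.06278j, Y(Ω₂)=0.30274 - 0.21429j
  term(m=+5) = -0.14128 + 0.03893j   from Y*(Ω₁)=0.32295 + 0.17689j, Y(Ω₂)=-0.28573 + 0.27704j
  term(m=+6) = -0.04310 + 0.06039j   from Y*(Ω₁)=-0.38924 + 0.01051j, Y(Ω₂)=0.11483 - 0.15205j
Total Σ_m = -0.36209 + 0.00000j. Multiply by 0.966644: -0.35001 + 0.00000j. P_6(cos γ) = -0.350011

-0.350011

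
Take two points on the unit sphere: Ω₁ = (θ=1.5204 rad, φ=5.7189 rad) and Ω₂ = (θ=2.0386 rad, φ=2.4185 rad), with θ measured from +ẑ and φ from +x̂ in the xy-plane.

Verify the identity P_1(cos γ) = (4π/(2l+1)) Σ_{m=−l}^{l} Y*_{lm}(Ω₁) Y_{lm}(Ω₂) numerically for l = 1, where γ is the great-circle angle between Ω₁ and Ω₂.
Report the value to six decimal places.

-0.902926

Summing Y*_{l m}(θ₁,φ₁)·Y_{l m}(θ₂,φ₂) over m ∈ [−1, 1]; prefactor 4π/(2·1+1) = 4.188790:
  m=-1: Y*=0.29156 - 0.18454j  Y=-0.23121 - 0.20405j  product -0.10507 - 0.01683j
  m=+0: Y*=0.02461 + 0.00000j  Y=-0.22032 + 0.00000j  product -0.00542 + 0.00000j
  m=+1: Y*=-0.29156 - 0.18454j  Y=0.23121 - 0.20405j  product -0.10507 + 0.01683j
Total Σ_m = -0.21556 + 0.00000j. Multiply by 4.188790: -0.90293 + 0.00000j. P_1(cos γ) = -0.902926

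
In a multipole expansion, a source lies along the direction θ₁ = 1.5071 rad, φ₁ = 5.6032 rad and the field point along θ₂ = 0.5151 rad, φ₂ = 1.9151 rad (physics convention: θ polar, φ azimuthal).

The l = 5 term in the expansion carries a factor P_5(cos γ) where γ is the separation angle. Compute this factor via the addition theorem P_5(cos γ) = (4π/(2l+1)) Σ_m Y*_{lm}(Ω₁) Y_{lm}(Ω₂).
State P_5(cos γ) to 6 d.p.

-0.310253

Term-by-term m-sum for l=5 (normalisation 4π/11 = 1.142397):
  m=-5: -0.44420 + 0.11737j × -0.01331 + 0.00202j = 0.00568 - 0.00246j  (running Σ = 0.00568 - 0.00246j)
  m=-4: -0.08455 - 0.03793j × 0.01447 - 0.07382j = -0.00402 + 0.00569j  (running Σ = 0.00165 + 0.00323j)
  m=-3: 0.14980 + 0.29551j × 0.20656 + 0.12323j = -0.00547 + 0.07950j  (running Σ = -0.00382 + 0.08273j)
  m=-2: -0.02221 + 0.10378j × -0.35152 + 0.28930j = -0.02222 - 0.04291j  (running Σ = -0.02604 + 0.03982j)
  m=-1: 0.23453 - 0.18965j × -0.13004 - 0.36265j = -0.09927 - 0.06039j  (running Σ = -0.12531 - 0.02057j)
  m=0: 0.10956 + 0.00000j × -0.19131 + 0.00000j = -0.02096 + 0.00000j  (running Σ = -0.14627 - 0.02057j)
  m=1: -0.23453 - 0.18965j × 0.13004 - 0.36265j = -0.09927 + 0.06039j  (running Σ = -0.24554 + 0.03982j)
  m=2: -0.02221 - 0.10378j × -0.35152 - 0.28930j = -0.02222 + 0.04291j  (running Σ = -0.26776 + 0.08273j)
  m=3: -0.14980 + 0.29551j × -0.20656 + 0.12323j = -0.00547 - 0.07950j  (running Σ = -0.27323 + 0.00323j)
  m=4: -0.08455 + 0.03793j × 0.01447 + 0.07382j = -0.00402 - 0.00569j  (running Σ = -0.27726 - 0.00246j)
  m=5: 0.44420 + 0.11737j × 0.01331 + 0.00202j = 0.00568 + 0.00246j  (running Σ = -0.27158 + 0.00000j)
Total Σ_m = -0.27158 + 0.00000j. Multiply by 1.142397: -0.31025 + 0.00000j. P_5(cos γ) = -0.310253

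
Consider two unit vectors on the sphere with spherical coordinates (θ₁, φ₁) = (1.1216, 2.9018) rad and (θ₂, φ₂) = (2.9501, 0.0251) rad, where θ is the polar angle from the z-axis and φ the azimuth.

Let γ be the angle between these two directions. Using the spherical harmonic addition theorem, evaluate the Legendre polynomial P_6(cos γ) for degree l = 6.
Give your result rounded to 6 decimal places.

Expand P_6 via completeness: Σ_{m} conj(Y_{6,m}) at Ω₁ times Y_{6,m} at Ω₂ —
  m=-6: Y*=0.03398 - 0.25585j  Y=0.00002 - 0.00000j  product -0.00000 - 0.00001j
  m=-5: Y*=-0.15659 + 0.40155j  Y=-0.00041 + 0.00005j  product 0.00004 - 0.00017j
  m=-4: Y*=0.14490 - 0.20660j  Y=0.00447 - 0.00045j  product 0.00055 - 0.00099j
  m=-3: Y*=0.14398 - 0.12612j  Y=-0.03342 + 0.00252j  product -0.00449 + 0.00458j
  m=-2: Y*=-0.28624 + 0.14887j  Y=0.16855 - 0.00847j  product -0.04698 + 0.02752j
  m=-1: Y*=-0.08084 + 0.01976j  Y=-0.51860 + 0.01302j  product 0.04166 - 0.01130j
  m=+0: Y*=0.32724 + 0.00000j  Y=0.66109 + 0.00000j  product 0.21633 + 0.00000j
  m=+1: Y*=0.08084 + 0.01976j  Y=0.51860 + 0.01302j  product 0.04166 + 0.01130j
  m=+2: Y*=-0.28624 - 0.14887j  Y=0.16855 + 0.00847j  product -0.04698 - 0.02752j
  m=+3: Y*=-0.14398 - 0.12612j  Y=0.03342 + 0.00252j  product -0.00449 - 0.00458j
  m=+4: Y*=0.14490 + 0.20660j  Y=0.00447 + 0.00045j  product 0.00055 + 0.00099j
  m=+5: Y*=0.15659 + 0.40155j  Y=0.00041 + 0.00005j  product 0.00004 + 0.00017j
  m=+6: Y*=0.03398 + 0.25585j  Y=0.00002 + 0.00000j  product -0.00000 + 0.00001j
Total Σ_m = 0.19790 - 0.00000j. Multiply by 0.966644: 0.19130 - 0.00000j. P_6(cos γ) = 0.191301

0.191301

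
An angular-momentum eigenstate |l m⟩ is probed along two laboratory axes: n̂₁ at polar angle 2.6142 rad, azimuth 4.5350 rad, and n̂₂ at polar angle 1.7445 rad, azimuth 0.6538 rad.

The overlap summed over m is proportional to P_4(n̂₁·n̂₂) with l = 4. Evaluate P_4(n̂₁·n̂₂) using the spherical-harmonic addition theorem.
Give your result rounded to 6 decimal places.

Addition theorem: P_4(cos γ) = (4π/9) Σ_m Y*_{lm}(Ω₁) Y_{lm}(Ω₂), m = −4…4:
  term(m=-4) = -0.011627+0.002154i   from Y*(Ω₁)=+0.021539-0.018497i, Y(Ω₂)=-0.360108-0.209252i
  term(m=-3) = +0.017203-0.022723i   from Y*(Ω₁)=-0.069960-0.118812i, Y(Ω₂)=+0.078703+0.191139i
  term(m=-2) = -0.008407-0.091545i   from Y*(Ω₁)=-0.335854+0.124418i, Y(Ω₂)=-0.066778+0.247834i
  term(m=-1) = +0.076076+0.069410i   from Y*(Ω₁)=+0.080851+0.450993i, Y(Ω₂)=+0.178412-0.136702i
  term(m=+0) = +0.002719+0.000000i   from Y*(Ω₁)=+0.012038-0.000000i, Y(Ω₂)=+0.225864+0.000000i
  term(m=+1) = +0.076076-0.069410i   from Y*(Ω₁)=-0.080851+0.450993i, Y(Ω₂)=-0.178412-0.136702i
  term(m=+2) = -0.008407+0.091545i   from Y*(Ω₁)=-0.335854-0.124418i, Y(Ω₂)=-0.066778-0.247834i
  term(m=+3) = +0.017203+0.022723i   from Y*(Ω₁)=+0.069960-0.118812i, Y(Ω₂)=-0.078703+0.191139i
  term(m=+4) = -0.011627-0.002154i   from Y*(Ω₁)=+0.021539+0.018497i, Y(Ω₂)=-0.360108+0.209252i
Σ over m = +0.149210+0.000000i; ×(4π/9) → +0.208336+0.000000i. Real part: 0.208336

0.208336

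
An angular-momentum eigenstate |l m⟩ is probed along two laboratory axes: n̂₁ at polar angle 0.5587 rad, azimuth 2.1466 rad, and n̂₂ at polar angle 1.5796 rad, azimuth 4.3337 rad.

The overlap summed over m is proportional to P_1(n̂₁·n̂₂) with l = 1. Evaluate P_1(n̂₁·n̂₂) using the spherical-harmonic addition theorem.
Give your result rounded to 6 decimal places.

-0.313854

Summing Y*_{l m}(θ₁,φ₁)·Y_{l m}(θ₂,φ₂) over m ∈ [−1, 1]; prefactor 4π/(2·1+1) = 4.188790:
  m=-1: -0.09972 + 0.15361j × -0.12773 + 0.32100j = -0.03657 - 0.05163j  (running Σ = -0.03657 - 0.05163j)
  m=0: 0.41431 + 0.00000j × -0.00430 + 0.00000j = -0.00178 + 0.00000j  (running Σ = -0.03835 - 0.05163j)
  m=1: 0.09972 + 0.15361j × 0.12773 + 0.32100j = -0.03657 + 0.05163j  (running Σ = -0.07493 + 0.00000j)
Accumulated sum -0.07493 + 0.00000j; after 4π/(2l+1) scaling, -0.31385 + 0.00000j ⇒ P_1 = -0.313854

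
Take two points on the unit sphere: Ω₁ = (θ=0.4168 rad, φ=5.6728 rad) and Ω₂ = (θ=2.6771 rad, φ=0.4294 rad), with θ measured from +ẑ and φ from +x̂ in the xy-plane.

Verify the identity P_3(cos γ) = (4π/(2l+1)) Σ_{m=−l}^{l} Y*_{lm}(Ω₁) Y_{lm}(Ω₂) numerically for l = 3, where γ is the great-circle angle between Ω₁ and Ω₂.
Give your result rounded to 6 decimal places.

Term-by-term m-sum for l=3 (normalisation 4π/7 = 1.795196):
  [-3]  conj(Y_{3,-3})(Ω₁) = -0.00713 - 0.02675j ; Y_{3,-3}(Ω₂) = 0.01046 - 0.03602j ; Δ = -0.00104 - 0.00002j
  [-2]  conj(Y_{3,-2})(Ω₁) = 0.05252 - 0.14387j ; Y_{3,-2}(Ω₂) = -0.11980 + 0.13881j ; Δ = 0.01368 + 0.02453j
  [-1]  conj(Y_{3,-1})(Ω₁) = 0.34098 - 0.23852j ; Y_{3,-1}(Ω₂) = 0.39445 - 0.18062j ; Δ = 0.09142 - 0.15567j
  [+0]  conj(Y_{3,0})(Ω₁) = 0.40283 + 0.00000j ; Y_{3,0}(Ω₂) = -0.33251 + 0.00000j ; Δ = -0.13395 + 0.00000j
  [+1]  conj(Y_{3,1})(Ω₁) = -0.34098 - 0.23852j ; Y_{3,1}(Ω₂) = -0.39445 - 0.18062j ; Δ = 0.09142 + 0.15567j
  [+2]  conj(Y_{3,2})(Ω₁) = 0.05252 + 0.14387j ; Y_{3,2}(Ω₂) = -0.11980 - 0.13881j ; Δ = 0.01368 - 0.02453j
  [+3]  conj(Y_{3,3})(Ω₁) = 0.00713 - 0.02675j ; Y_{3,3}(Ω₂) = -0.01046 - 0.03602j ; Δ = -0.00104 + 0.00002j
Accumulated sum 0.07418 + 0.00000j; after 4π/(2l+1) scaling, 0.13317 + 0.00000j ⇒ P_3 = 0.133166

0.133166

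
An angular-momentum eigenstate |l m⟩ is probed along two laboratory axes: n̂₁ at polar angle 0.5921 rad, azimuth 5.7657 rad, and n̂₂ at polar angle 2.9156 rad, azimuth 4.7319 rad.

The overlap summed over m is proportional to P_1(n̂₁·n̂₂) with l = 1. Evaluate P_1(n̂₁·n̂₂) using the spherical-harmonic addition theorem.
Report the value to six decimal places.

-0.744698

Summing Y*_{l m}(θ₁,φ₁)·Y_{l m}(θ₂,φ₂) over m ∈ [−1, 1]; prefactor 4π/(2·1+1) = 4.188790:
  [-1]  conj(Y_{1,-1})(Ω₁) = (0.167575, -0.095388) ; Y_{1,-1}(Ω₂) = (0.001510, 0.077401) ; Δ = (0.007636, 0.012826)
  [+0]  conj(Y_{1,0})(Ω₁) = (0.405428, -0.000000) ; Y_{1,0}(Ω₂) = (-0.476178, 0.000000) ; Δ = (-0.193056, 0.000000)
  [+1]  conj(Y_{1,1})(Ω₁) = (-0.167575, -0.095388) ; Y_{1,1}(Ω₂) = (-0.001510, 0.077401) ; Δ = (0.007636, -0.012826)
Accumulated sum (-0.177783, 0.000000); after 4π/(2l+1) scaling, (-0.744698, 0.000000) ⇒ P_1 = -0.744698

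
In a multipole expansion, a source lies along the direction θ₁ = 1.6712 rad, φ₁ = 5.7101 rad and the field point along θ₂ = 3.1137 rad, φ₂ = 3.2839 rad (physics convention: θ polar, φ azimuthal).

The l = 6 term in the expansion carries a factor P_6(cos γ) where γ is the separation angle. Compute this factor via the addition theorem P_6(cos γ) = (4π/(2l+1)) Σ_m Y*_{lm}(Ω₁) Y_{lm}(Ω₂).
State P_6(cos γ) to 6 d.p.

-0.272056

Addition theorem: P_6(cos γ) = (4π/13) Σ_m Y*_{lm}(Ω₁) Y_{lm}(Ω₂), m = −6…6:
  m=-6: -0.44816 + 0.13712j × 0.00000 - 0.00000j = -0.00000 + 0.00000j  (running Σ = -0.00000 + 0.00000j)
  m=-5: 0.15736 + 0.04460j × 0.00000 - 0.00000j = 0.00000 - 0.00000j  (running Σ = 0.00000 - 0.00000j)
  m=-4: 0.20543 + 0.23350j × 0.00000 - 0.00000j = 0.00000 + 0.00000j  (running Σ = 0.00000 + 0.00000j)
  m=-3: -0.02749 - 0.18378j × 0.00010 - 0.00005j = -0.00001 - 0.00002j  (running Σ = -0.00001 - 0.00002j)
  m=-2: 0.10925 - 0.24164j × 0.00388 - 0.00114j = 0.00015 - 0.00106j  (running Σ = 0.00014 - 0.00108j)
  m=-1: -0.16232 + 0.10475j × 0.09063 - 0.01299j = -0.01335 + 0.01160j  (running Σ = -0.01321 + 0.01052j)
  m=0: -0.25279 + 0.00000j × 1.00882 + 0.00000j = -0.25502 + 0.00000j  (running Σ = -0.26823 + 0.01052j)
  m=1: 0.16232 + 0.10475j × -0.09063 - 0.01299j = -0.01335 - 0.01160j  (running Σ = -0.28158 - 0.00108j)
  m=2: 0.10925 + 0.24164j × 0.00388 + 0.00114j = 0.00015 + 0.00106j  (running Σ = -0.28143 - 0.00002j)
  m=3: 0.02749 - 0.18378j × -0.00010 - 0.00005j = -0.00001 + 0.00002j  (running Σ = -0.28144 + 0.00000j)
  m=4: 0.20543 - 0.23350j × 0.00000 + 0.00000j = 0.00000 - 0.00000j  (running Σ = -0.28144 - 0.00000j)
  m=5: -0.15736 + 0.04460j × -0.00000 - 0.00000j = 0.00000 + 0.00000j  (running Σ = -0.28144 + 0.00000j)
  m=6: -0.44816 - 0.13712j × 0.00000 + 0.00000j = -0.00000 - 0.00000j  (running Σ = -0.28144 - 0.00000j)
Total Σ_m = -0.28144 - 0.00000j. Multiply by 0.966644: -0.27206 - 0.00000j. P_6(cos γ) = -0.272056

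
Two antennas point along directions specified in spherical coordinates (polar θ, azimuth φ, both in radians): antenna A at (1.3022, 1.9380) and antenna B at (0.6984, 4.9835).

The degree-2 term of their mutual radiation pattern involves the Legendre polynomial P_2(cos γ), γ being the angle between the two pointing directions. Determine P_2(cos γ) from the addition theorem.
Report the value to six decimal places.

Summing Y*_{l m}(θ₁,φ₁)·Y_{l m}(θ₂,φ₂) over m ∈ [−2, 2]; prefactor 4π/(2·2+1) = 2.513274:
  m=-2: -0.26651 - 0.24063j × -0.13679 + 0.08241j = 0.05629 + 0.01095j  (running Σ = 0.05629 + 0.01095j)
  m=-1: -0.07096 + 0.18449j × 0.10188 + 0.36655j = -0.07485 - 0.00722j  (running Σ = -0.01857 + 0.00374j)
  m=0: -0.24876 + 0.00000j × 0.23960 + 0.00000j = -0.05960 + 0.00000j  (running Σ = -0.07817 + 0.00374j)
  m=1: 0.07096 + 0.18449j × -0.10188 + 0.36655j = -0.07485 + 0.00722j  (running Σ = -0.15302 + 0.01095j)
  m=2: -0.26651 + 0.24063j × -0.13679 - 0.08241j = 0.05629 - 0.01095j  (running Σ = -0.09673 + 0.00000j)
Total Σ_m = -0.09673 + 0.00000j. Multiply by 2.513274: -0.24311 + 0.00000j. P_2(cos γ) = -0.243114

-0.243114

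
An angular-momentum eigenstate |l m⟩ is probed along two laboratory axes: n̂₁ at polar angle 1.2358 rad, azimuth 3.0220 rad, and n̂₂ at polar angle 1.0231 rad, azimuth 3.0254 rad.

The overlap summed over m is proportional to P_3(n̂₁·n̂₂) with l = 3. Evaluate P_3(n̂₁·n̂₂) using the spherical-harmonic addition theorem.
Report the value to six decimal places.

0.868541

Summing Y*_{l m}(θ₁,φ₁)·Y_{l m}(θ₂,φ₂) over m ∈ [−3, 3]; prefactor 4π/(2·3+1) = 1.795196:
  term(m=-3) = 0.09123 - 0.00093j   from Y*(Ω₁)=-0.32906 + 0.12340j, Y(Ω₂)=-0.24400 - 0.08867j
  term(m=-2) = 0.11623 - 0.00079j   from Y*(Ω₁)=0.29115 - 0.07100j, Y(Ω₂)=0.37745 + 0.08933j
  term(m=-1) = -0.01377 + 0.00005j   from Y*(Ω₁)=0.13926 - 0.01673j, Y(Ω₂)=-0.09749 - 0.01138j
  term(m=+0) = 0.09642 + 0.00000j   from Y*(Ω₁)=-0.30176 + 0.00000j, Y(Ω₂)=-0.31951 + 0.00000j
  term(m=+1) = -0.01377 - 0.00005j   from Y*(Ω₁)=-0.13926 - 0.01673j, Y(Ω₂)=0.09749 - 0.01138j
  term(m=+2) = 0.11623 + 0.00079j   from Y*(Ω₁)=0.29115 + 0.07100j, Y(Ω₂)=0.37745 - 0.08933j
  term(m=+3) = 0.09123 + 0.00093j   from Y*(Ω₁)=0.32906 + 0.12340j, Y(Ω₂)=0.24400 - 0.08867j
Accumulated sum 0.48381 + 0.00000j; after 4π/(2l+1) scaling, 0.86854 + 0.00000j ⇒ P_3 = 0.868541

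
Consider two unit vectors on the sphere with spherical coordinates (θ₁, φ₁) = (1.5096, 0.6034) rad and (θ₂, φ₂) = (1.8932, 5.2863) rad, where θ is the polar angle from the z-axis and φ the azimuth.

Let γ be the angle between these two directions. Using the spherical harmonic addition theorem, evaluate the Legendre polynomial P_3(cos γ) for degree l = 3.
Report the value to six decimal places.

Addition theorem: P_3(cos γ) = (4π/7) Σ_m Y*_{lm}(Ω₁) Y_{lm}(Ω₂), m = −3…3:
  m=-3: Y*=-0.098379+0.403052i  Y=-0.351952+0.053530i  product +0.013049-0.147121i
  m=-2: Y*=+0.022168+0.058189i  Y=+0.119573-0.265633i  product +0.018108+0.001069i
  m=-1: Y*=-0.260645-0.179621i  Y=-0.082884-0.128204i  product -0.001425+0.048303i
  m=+0: Y*=-0.068041-0.000000i  Y=+0.295368+0.000000i  product -0.020097-0.000000i
  m=+1: Y*=+0.260645-0.179621i  Y=+0.082884-0.128204i  product -0.001425-0.048303i
  m=+2: Y*=+0.022168-0.058189i  Y=+0.119573+0.265633i  product +0.018108-0.001069i
  m=+3: Y*=+0.098379+0.403052i  Y=+0.351952+0.053530i  product +0.013049+0.147121i
Total Σ_m = +0.039367+0.000000i. Multiply by 1.795196: +0.070672+0.000000i. P_3(cos γ) = 0.070672

0.070672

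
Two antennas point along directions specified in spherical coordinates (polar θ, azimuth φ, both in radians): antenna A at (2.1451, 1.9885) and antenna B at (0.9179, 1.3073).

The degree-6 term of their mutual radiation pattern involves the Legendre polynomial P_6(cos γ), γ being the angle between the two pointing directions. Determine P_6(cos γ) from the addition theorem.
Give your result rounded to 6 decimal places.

-0.104440

Term-by-term m-sum for l=6 (normalisation 4π/13 = 0.966644):
  m=-6: Y*=+0.136170-0.100408i  Y=+0.001235-0.121338i  product -0.012015-0.016647i
  m=-5: Y*=+0.329529+0.187681i  Y=+0.311218-0.080567i  product +0.117676+0.031860i
  m=-4: Y*=-0.039761+0.396213i  Y=+0.214720+0.377805i  product -0.158229+0.070053i
  m=-3: Y*=-0.049005+0.016114i  Y=-0.149333+0.147820i  product +0.004936-0.009650i
  m=-2: Y*=+0.221476+0.244814i  Y=+0.203978+0.118692i  product +0.016119+0.076224i
  m=-1: Y*=-0.074658+0.168216i  Y=-0.081651+0.302670i  product -0.044818-0.036332i
  m=+0: Y*=+0.285423-0.000000i  Y=+0.156321+0.000000i  product +0.044618+0.000000i
  m=+1: Y*=+0.074658+0.168216i  Y=+0.081651+0.302670i  product -0.044818+0.036332i
  m=+2: Y*=+0.221476-0.244814i  Y=+0.203978-0.118692i  product +0.016119-0.076224i
  m=+3: Y*=+0.049005+0.016114i  Y=+0.149333+0.147820i  product +0.004936+0.009650i
  m=+4: Y*=-0.039761-0.396213i  Y=+0.214720-0.377805i  product -0.158229-0.070053i
  m=+5: Y*=-0.329529+0.187681i  Y=-0.311218-0.080567i  product +0.117676-0.031860i
  m=+6: Y*=+0.136170+0.100408i  Y=+0.001235+0.121338i  product -0.012015+0.016647i
Total Σ_m = -0.108044+0.000000i. Multiply by 0.966644: -0.104440+0.000000i. P_6(cos γ) = -0.104440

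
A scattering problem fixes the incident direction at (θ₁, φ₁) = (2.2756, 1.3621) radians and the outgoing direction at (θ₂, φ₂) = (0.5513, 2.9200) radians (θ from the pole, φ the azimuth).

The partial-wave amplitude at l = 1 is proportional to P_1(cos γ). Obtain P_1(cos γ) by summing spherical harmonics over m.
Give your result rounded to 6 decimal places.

Term-by-term m-sum for l=1 (normalisation 4π/3 = 4.188790):
  m=-1: (0.054526, 0.257466) × (-0.176543, -0.039774) = (0.000614, -0.047623)  (running Σ = (0.000614, -0.047623))
  m=0: (-0.316558, -0.000000) × (0.416213, 0.000000) = (-0.131756, -0.000000)  (running Σ = (-0.131141, -0.047623))
  m=1: (-0.054526, 0.257466) × (0.176543, -0.039774) = (0.000614, 0.047623)  (running Σ = (-0.130527, 0.000000))
Σ over m = (-0.130527, 0.000000); ×(4π/3) → (-0.546751, 0.000000). Real part: -0.546751

-0.546751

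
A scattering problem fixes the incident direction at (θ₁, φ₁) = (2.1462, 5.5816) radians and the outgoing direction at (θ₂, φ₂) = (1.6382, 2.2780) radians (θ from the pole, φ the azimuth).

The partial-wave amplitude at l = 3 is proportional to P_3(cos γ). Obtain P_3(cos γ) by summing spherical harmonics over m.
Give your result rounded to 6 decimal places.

-0.045866

Addition theorem: P_3(cos γ) = (4π/7) Σ_m Y*_{lm}(Ω₁) Y_{lm}(Ω₂), m = −3…3:
  [-3]  conj(Y_{3,-3})(Ω₁) = -0.12540 - 0.21209j ; Y_{3,-3}(Ω₂) = 0.35310 - 0.21688j ; Δ = -0.09028 - 0.04769j
  [-2]  conj(Y_{3,-2})(Ω₁) = -0.06531 + 0.38596j ; Y_{3,-2}(Ω₂) = 0.01067 - 0.06768j ; Δ = 0.02543 + 0.00854j
  [-1]  conj(Y_{3,-1})(Ω₁) = 0.09954 - 0.08411j ; Y_{3,-1}(Ω₂) = 0.20475 + 0.23956j ; Δ = 0.04053 + 0.00662j
  [+0]  conj(Y_{3,0})(Ω₁) = 0.30854 + 0.00000j ; Y_{3,0}(Ω₂) = 0.07483 + 0.00000j ; Δ = 0.02309 + 0.00000j
  [+1]  conj(Y_{3,1})(Ω₁) = -0.09954 - 0.08411j ; Y_{3,1}(Ω₂) = -0.20475 + 0.23956j ; Δ = 0.04053 - 0.00662j
  [+2]  conj(Y_{3,2})(Ω₁) = -0.06531 - 0.38596j ; Y_{3,2}(Ω₂) = 0.01067 + 0.06768j ; Δ = 0.02543 - 0.00854j
  [+3]  conj(Y_{3,3})(Ω₁) = 0.12540 - 0.21209j ; Y_{3,3}(Ω₂) = -0.35310 - 0.21688j ; Δ = -0.09028 + 0.04769j
Total Σ_m = -0.02555 + 0.00000j. Multiply by 1.795196: -0.04587 + 0.00000j. P_3(cos γ) = -0.045866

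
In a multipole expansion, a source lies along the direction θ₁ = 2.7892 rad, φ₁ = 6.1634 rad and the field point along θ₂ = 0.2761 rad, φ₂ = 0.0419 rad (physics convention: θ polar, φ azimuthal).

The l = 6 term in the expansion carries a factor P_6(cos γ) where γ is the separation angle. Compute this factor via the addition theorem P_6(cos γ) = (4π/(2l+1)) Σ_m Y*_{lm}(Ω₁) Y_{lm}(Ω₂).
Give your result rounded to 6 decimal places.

Expand P_6 via completeness: Σ_{m} conj(Y_{6,m}) at Ω₁ times Y_{6,m} at Ω₂ —
  [-6]  conj(Y_{6,-6})(Ω₁) = 0.00061 - 0.00054j ; Y_{6,-6}(Ω₂) = 0.00019 - 0.00005j ; Δ = 0.00000 - 0.00000j
  [-5]  conj(Y_{6,-5})(Ω₁) = -0.00635 + 0.00434j ; Y_{6,-5}(Ω₂) = 0.00237 - 0.00050j ; Δ = -0.00001 + 0.00001j
  [-4]  conj(Y_{6,-4})(Ω₁) = 0.03904 - 0.02028j ; Y_{6,-4}(Ω₂) = 0.01784 - 0.00302j ; Δ = 0.00064 - 0.00048j
  [-3]  conj(Y_{6,-3})(Ω₁) = -0.15741 + 0.05913j ; Y_{6,-3}(Ω₂) = 0.09047 - 0.01143j ; Δ = -0.01357 + 0.00715j
  [-2]  conj(Y_{6,-2})(Ω₁) = 0.40518 - 0.09897j ; Y_{6,-2}(Ω₂) = 0.30426 - 0.02556j ; Δ = 0.12075 - 0.04047j
  [-1]  conj(Y_{6,-1})(Ω₁) = -0.55381 + 0.06666j ; Y_{6,-1}(Ω₂) = 0.59452 - 0.02493j ; Δ = -0.32759 + 0.05343j
  [+0]  conj(Y_{6,0})(Ω₁) = 0.06107 + 0.00000j ; Y_{6,0}(Ω₂) = 0.35014 + 0.00000j ; Δ = 0.02138 + 0.00000j
  [+1]  conj(Y_{6,1})(Ω₁) = 0.55381 + 0.06666j ; Y_{6,1}(Ω₂) = -0.59452 - 0.02493j ; Δ = -0.32759 - 0.05343j
  [+2]  conj(Y_{6,2})(Ω₁) = 0.40518 + 0.09897j ; Y_{6,2}(Ω₂) = 0.30426 + 0.02556j ; Δ = 0.12075 + 0.04047j
  [+3]  conj(Y_{6,3})(Ω₁) = 0.15741 + 0.05913j ; Y_{6,3}(Ω₂) = -0.09047 - 0.01143j ; Δ = -0.01357 - 0.00715j
  [+4]  conj(Y_{6,4})(Ω₁) = 0.03904 + 0.02028j ; Y_{6,4}(Ω₂) = 0.01784 + 0.00302j ; Δ = 0.00064 + 0.00048j
  [+5]  conj(Y_{6,5})(Ω₁) = 0.00635 + 0.00434j ; Y_{6,5}(Ω₂) = -0.00237 - 0.00050j ; Δ = -0.00001 - 0.00001j
  [+6]  conj(Y_{6,6})(Ω₁) = 0.00061 + 0.00054j ; Y_{6,6}(Ω₂) = 0.00019 + 0.00005j ; Δ = 0.00000 + 0.00000j
Σ over m = -0.41818 - 0.00000j; ×(4π/13) → -0.40423 - 0.00000j. Real part: -0.404234

-0.404234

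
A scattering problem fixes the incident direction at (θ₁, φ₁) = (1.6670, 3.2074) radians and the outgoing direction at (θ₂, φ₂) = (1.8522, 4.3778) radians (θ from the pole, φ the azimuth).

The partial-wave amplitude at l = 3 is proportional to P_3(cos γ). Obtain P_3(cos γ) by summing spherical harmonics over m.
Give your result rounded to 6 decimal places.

-0.439818

Expand P_3 via completeness: Σ_{m} conj(Y_{3,m}) at Ω₁ times Y_{3,m} at Ω₂ —
  m=-3: Y*=-0.403470-0.080705i  Y=+0.312013-0.198685i  product -0.141923+0.054983i
  m=-2: Y*=-0.096420-0.012764i  Y=+0.205434+0.162481i  product -0.017734-0.018289i
  m=-1: Y*=+0.306181+0.020178i  Y=+0.062639-0.180174i  product +0.022815-0.053902i
  m=+0: Y*=+0.105883-0.000000i  Y=+0.270937+0.000000i  product +0.028688+0.000000i
  m=+1: Y*=-0.306181+0.020178i  Y=-0.062639-0.180174i  product +0.022815+0.053902i
  m=+2: Y*=-0.096420+0.012764i  Y=+0.205434-0.162481i  product -0.017734+0.018289i
  m=+3: Y*=+0.403470-0.080705i  Y=-0.312013-0.198685i  product -0.141923-0.054983i
Total Σ_m = -0.244997+0.000000i. Multiply by 1.795196: -0.439818+0.000000i. P_3(cos γ) = -0.439818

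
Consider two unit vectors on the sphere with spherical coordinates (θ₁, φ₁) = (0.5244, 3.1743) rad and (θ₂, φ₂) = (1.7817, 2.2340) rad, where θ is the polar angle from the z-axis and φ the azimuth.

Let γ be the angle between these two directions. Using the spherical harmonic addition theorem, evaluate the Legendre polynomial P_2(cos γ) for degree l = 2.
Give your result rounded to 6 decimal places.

Summing Y*_{l m}(θ₁,φ₁)·Y_{l m}(θ₂,φ₂) over m ∈ [−2, 2]; prefactor 4π/(2·2+1) = 2.513274:
  m=-2: Y*=(0.096630, 0.006330)  Y=(-0.089368, 0.358371)  product (-0.010904, 0.034064)
  m=-1: Y*=(-0.334653, -0.010950)  Y=(0.097361, 0.124622)  product (-0.031218, -0.042771)
  m=+0: Y*=(0.393583, -0.000000)  Y=(-0.273926, 0.000000)  product (-0.107812, 0.000000)
  m=+1: Y*=(0.334653, -0.010950)  Y=(-0.097361, 0.124622)  product (-0.031218, 0.042771)
  m=+2: Y*=(0.096630, -0.006330)  Y=(-0.089368, -0.358371)  product (-0.010904, -0.034064)
Total Σ_m = (-0.192056, 0.000000). Multiply by 2.513274: (-0.482689, 0.000000). P_2(cos γ) = -0.482689

-0.482689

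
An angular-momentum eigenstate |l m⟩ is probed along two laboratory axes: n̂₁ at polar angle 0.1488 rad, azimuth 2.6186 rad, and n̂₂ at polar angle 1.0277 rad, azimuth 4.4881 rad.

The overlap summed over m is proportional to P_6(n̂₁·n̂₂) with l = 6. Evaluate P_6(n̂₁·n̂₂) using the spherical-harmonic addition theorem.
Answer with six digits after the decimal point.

0.331892

Term-by-term m-sum for l=6 (normalisation 4π/13 = 0.966644):
  m=-6: -0.000005-0.000000i × -0.042446-0.185402i = +0.000000+0.000001i  (running Σ = +0.000000+0.000001i)
  m=-5: +0.000102+0.000060i × -0.358241+0.172764i = -0.000047-0.000004i  (running Σ = -0.000047-0.000003i)
  m=-4: -0.000837-0.001459i × +0.231686+0.290262i = +0.000229-0.000581i  (running Σ = +0.000183-0.000584i)
  m=-3: -0.000030+0.016285i × -0.008190+0.010277i = -0.000167-0.000134i  (running Σ = +0.000015-0.000717i)
  m=-2: +0.053660-0.092682i × +0.312638+0.150473i = +0.030722-0.020902i  (running Σ = +0.030738-0.021619i)
  m=-1: -0.378049+0.217961i × +0.026689-0.116991i = +0.015410+0.050045i  (running Σ = +0.046148+0.028427i)
  m=0: +0.793836-0.000000i × +0.316249+0.000000i = +0.251050+0.000000i  (running Σ = +0.297197+0.028427i)
  m=1: +0.378049+0.217961i × -0.026689-0.116991i = +0.015410-0.050045i  (running Σ = +0.312607-0.021619i)
  m=2: +0.053660+0.092682i × +0.312638-0.150473i = +0.030722+0.020902i  (running Σ = +0.343329-0.000717i)
  m=3: +0.000030+0.016285i × +0.008190+0.010277i = -0.000167+0.000134i  (running Σ = +0.343162-0.000584i)
  m=4: -0.000837+0.001459i × +0.231686-0.290262i = +0.000229+0.000581i  (running Σ = +0.343392-0.000003i)
  m=5: -0.000102+0.000060i × +0.358241+0.172764i = -0.000047+0.000004i  (running Σ = +0.343345+0.000001i)
  m=6: -0.000005+0.000000i × -0.042446+0.185402i = +0.000000-0.000001i  (running Σ = +0.343345-0.000000i)
Total Σ_m = +0.343345-0.000000i. Multiply by 0.966644: +0.331892-0.000000i. P_6(cos γ) = 0.331892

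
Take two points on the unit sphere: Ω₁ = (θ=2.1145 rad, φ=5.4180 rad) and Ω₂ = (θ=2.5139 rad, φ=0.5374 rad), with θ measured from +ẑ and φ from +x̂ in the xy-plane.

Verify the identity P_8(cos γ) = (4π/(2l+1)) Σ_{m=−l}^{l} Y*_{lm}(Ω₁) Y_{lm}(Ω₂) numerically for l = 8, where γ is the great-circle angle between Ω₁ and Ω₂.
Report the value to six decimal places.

Term-by-term m-sum for l=8 (normalisation 4π/17 = 0.739198):
  term(m=-8) = +0.000241+0.001054i   from Y*(Ω₁)=+0.119102-0.088361i, Y(Ω₂)=-0.002928+0.006680i
  term(m=-7) = -0.013316+0.005525i   from Y*(Ω₁)=-0.349385-0.080660i, Y(Ω₂)=+0.032718-0.023368i
  term(m=-6) = -0.032351-0.051426i   from Y*(Ω₁)=+0.205318+0.395612i, Y(Ω₂)=-0.135842+0.011275i
  term(m=-5) = +0.045812-0.040977i   from Y*(Ω₁)=+0.073810-0.181385i, Y(Ω₂)=+0.281993+0.137819i
  term(m=-4) = -0.088262-0.070336i   from Y*(Ω₁)=+0.224482-0.074179i, Y(Ω₂)=-0.261132-0.399614i
  term(m=-3) = +0.061774-0.111841i   from Y*(Ω₁)=-0.281931-0.171320i, Y(Ω₂)=+0.016031+0.386955i
  term(m=-2) = +0.004495+0.001572i   from Y*(Ω₁)=-0.012416-0.077145i, Y(Ω₂)=-0.029006+0.053603i
  term(m=-1) = -0.023896+0.140715i   from Y*(Ω₁)=-0.222383+0.261036i, Y(Ω₂)=+0.357548-0.213063i
  term(m=+0) = +0.002117+0.000000i   from Y*(Ω₁)=-0.028187-0.000000i, Y(Ω₂)=-0.075110+0.000000i
  term(m=+1) = -0.023896-0.140715i   from Y*(Ω₁)=+0.222383+0.261036i, Y(Ω₂)=-0.357548-0.213063i
  term(m=+2) = +0.004495-0.001572i   from Y*(Ω₁)=-0.012416+0.077145i, Y(Ω₂)=-0.029006-0.053603i
  term(m=+3) = +0.061774+0.111841i   from Y*(Ω₁)=+0.281931-0.171320i, Y(Ω₂)=-0.016031+0.386955i
  term(m=+4) = -0.088262+0.070336i   from Y*(Ω₁)=+0.224482+0.074179i, Y(Ω₂)=-0.261132+0.399614i
  term(m=+5) = +0.045812+0.040977i   from Y*(Ω₁)=-0.073810-0.181385i, Y(Ω₂)=-0.281993+0.137819i
  term(m=+6) = -0.032351+0.051426i   from Y*(Ω₁)=+0.205318-0.395612i, Y(Ω₂)=-0.135842-0.011275i
  term(m=+7) = -0.013316-0.005525i   from Y*(Ω₁)=+0.349385-0.080660i, Y(Ω₂)=-0.032718-0.023368i
  term(m=+8) = +0.000241-0.001054i   from Y*(Ω₁)=+0.119102+0.088361i, Y(Ω₂)=-0.002928-0.006680i
Accumulated sum -0.088888-0.000000i; after 4π/(2l+1) scaling, -0.065706-0.000000i ⇒ P_8 = -0.065706

-0.065706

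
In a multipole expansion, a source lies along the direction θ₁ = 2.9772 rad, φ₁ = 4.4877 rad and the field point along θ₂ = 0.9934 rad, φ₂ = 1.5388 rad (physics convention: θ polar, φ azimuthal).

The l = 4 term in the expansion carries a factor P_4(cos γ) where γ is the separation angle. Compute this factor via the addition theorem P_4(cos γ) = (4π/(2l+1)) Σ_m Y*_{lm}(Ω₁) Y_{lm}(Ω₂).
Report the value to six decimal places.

Addition theorem: P_4(cos γ) = (4π/9) Σ_m Y*_{lm}(Ω₁) Y_{lm}(Ω₂), m = −4…4:
  [-4]  conj(Y_{4,-4})(Ω₁) = 0.00020 - 0.00025j ; Y_{4,-4}(Ω₂) = 0.21633 + 0.02784j ; Δ = 0.00005 - 0.00005j
  [-3]  conj(Y_{4,-3})(Ω₁) = -0.00338 - 0.00423j ; Y_{4,-3}(Ω₂) = -0.03852 + 0.40005j ; Δ = 0.00182 - 0.00119j
  [-2]  conj(Y_{4,-2})(Ω₁) = -0.04691 + 0.02262j ; Y_{4,-2}(Ω₂) = -0.25444 - 0.01630j ; Δ = 0.01230 - 0.00499j
  [-1]  conj(Y_{4,-1})(Ω₁) = 0.06488 + 0.28387j ; Y_{4,-1}(Ω₂) = -0.00633 + 0.19774j ; Δ = -0.05654 + 0.01103j
  [+0]  conj(Y_{4,0})(Ω₁) = 0.73561 + 0.00000j ; Y_{4,0}(Ω₂) = -0.29952 + 0.00000j ; Δ = -0.22033 + 0.00000j
  [+1]  conj(Y_{4,1})(Ω₁) = -0.06488 + 0.28387j ; Y_{4,1}(Ω₂) = 0.00633 + 0.19774j ; Δ = -0.05654 - 0.01103j
  [+2]  conj(Y_{4,2})(Ω₁) = -0.04691 - 0.02262j ; Y_{4,2}(Ω₂) = -0.25444 + 0.01630j ; Δ = 0.01230 + 0.00499j
  [+3]  conj(Y_{4,3})(Ω₁) = 0.00338 - 0.00423j ; Y_{4,3}(Ω₂) = 0.03852 + 0.40005j ; Δ = 0.00182 + 0.00119j
  [+4]  conj(Y_{4,4})(Ω₁) = 0.00020 + 0.00025j ; Y_{4,4}(Ω₂) = 0.21633 - 0.02784j ; Δ = 0.00005 + 0.00005j
Σ over m = -0.30507 + 0.00000j; ×(4π/9) → -0.42596 + 0.00000j. Real part: -0.425956

-0.425956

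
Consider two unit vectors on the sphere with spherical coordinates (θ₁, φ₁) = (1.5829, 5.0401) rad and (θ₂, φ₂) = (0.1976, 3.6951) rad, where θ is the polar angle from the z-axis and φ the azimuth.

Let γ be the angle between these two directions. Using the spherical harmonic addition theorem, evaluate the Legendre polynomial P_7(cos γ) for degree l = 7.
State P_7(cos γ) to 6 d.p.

Summing Y*_{l m}(θ₁,φ₁)·Y_{l m}(θ₂,φ₂) over m ∈ [−7, 7]; prefactor 4π/(2·7+1) = 0.837758:
  m=-7: -0.37469 - 0.33074j × 0.00000 - 0.00000j = -0.00000 + 0.00000j  (running Σ = -0.00000 + 0.00000j)
  m=-6: -0.00872 + 0.02089j × -0.00010 + 0.00002j = 0.00000 - 0.00000j  (running Σ = -0.00000 - 0.00000j)
  m=-5: -0.36526 - 0.02479j × 0.00115 + 0.00045j = -0.00041 - 0.00019j  (running Σ = -0.00041 - 0.00019j)
  m=-4: 0.00684 + 0.02573j × -0.00609 - 0.00812j = 0.00017 - 0.00021j  (running Σ = -0.00024 - 0.00041j)
  m=-3: -0.27527 + 0.18338j × 0.00538 + 0.05980j = -0.01245 - 0.01548j  (running Σ = -0.01269 - 0.01588j)
  m=-2: 0.02249 + 0.01729j × 0.10958 - 0.21908j = 0.00625 - 0.00303j  (running Σ = -0.00644 - 0.01892j)
  m=-1: -0.10238 + 0.30116j × -0.51739 + 0.31971j = -0.04331 - 0.18855j  (running Σ = -0.04975 - 0.20746j)
  m=0: 0.02889 + 0.00000j × 0.57133 + 0.00000j = 0.01650 + 0.00000j  (running Σ = -0.03324 - 0.20746j)
  m=1: 0.10238 + 0.30116j × 0.51739 + 0.31971j = -0.04331 + 0.18855j  (running Σ = -0.07656 - 0.01892j)
  m=2: 0.02249 - 0.01729j × 0.10958 + 0.21908j = 0.00625 + 0.00303j  (running Σ = -0.07030 - 0.01588j)
  m=3: 0.27527 + 0.18338j × -0.00538 + 0.05980j = -0.01245 + 0.01548j  (running Σ = -0.08275 - 0.00041j)
  m=4: 0.00684 - 0.02573j × -0.00609 + 0.00812j = 0.00017 + 0.00021j  (running Σ = -0.08258 - 0.00019j)
  m=5: 0.36526 - 0.02479j × -0.00115 + 0.00045j = -0.00041 + 0.00019j  (running Σ = -0.08299 - 0.00000j)
  m=6: -0.00872 - 0.02089j × -0.00010 - 0.00002j = 0.00000 + 0.00000j  (running Σ = -0.08299 + 0.00000j)
  m=7: 0.37469 - 0.33074j × -0.00000 - 0.00000j = -0.00000 - 0.00000j  (running Σ = -0.08299 + 0.00000j)
Accumulated sum -0.08299 + 0.00000j; after 4π/(2l+1) scaling, -0.06953 + 0.00000j ⇒ P_7 = -0.069528

-0.069528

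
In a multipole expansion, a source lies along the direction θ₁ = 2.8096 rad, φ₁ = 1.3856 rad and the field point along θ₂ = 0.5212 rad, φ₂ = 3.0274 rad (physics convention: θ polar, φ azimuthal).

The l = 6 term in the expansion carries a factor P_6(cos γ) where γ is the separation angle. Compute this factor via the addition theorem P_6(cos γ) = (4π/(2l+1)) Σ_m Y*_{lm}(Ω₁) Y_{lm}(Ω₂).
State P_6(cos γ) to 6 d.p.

Term-by-term m-sum for l=6 (normalisation 4π/13 = 0.966644):
  m=-6: -0.000257+0.000519i × +0.005700+0.004659i = -0.000004+0.000002i  (running Σ = -0.000004+0.000002i)
  m=-5: -0.004650-0.003497i × -0.037371-0.024005i = +0.000090+0.000242i  (running Σ = +0.000086+0.000244i)
  m=-4: +0.026239-0.023996i × +0.143144+0.070346i = +0.005444-0.001589i  (running Σ = +0.005530-0.001345i)
  m=-3: +0.076826+0.123749i × -0.346336-0.123517i = -0.011322-0.052348i  (running Σ = -0.005793-0.053693i)
  m=-2: -0.363589+0.141187i × +0.481975+0.112031i = -0.191058+0.027316i  (running Σ = -0.196851-0.026378i)
  m=-1: -0.106313-0.567480i × -0.194956-0.022360i = +0.008038+0.113011i  (running Σ = -0.188813+0.086633i)
  m=0: +0.136179-0.000000i × -0.377423+0.000000i = -0.051397+0.000000i  (running Σ = -0.240210+0.086633i)
  m=1: +0.106313-0.567480i × +0.194956-0.022360i = +0.008038-0.113011i  (running Σ = -0.232173-0.026378i)
  m=2: -0.363589-0.141187i × +0.481975-0.112031i = -0.191058-0.027316i  (running Σ = -0.423231-0.053693i)
  m=3: -0.076826+0.123749i × +0.346336-0.123517i = -0.011322+0.052348i  (running Σ = -0.434553-0.001345i)
  m=4: +0.026239+0.023996i × +0.143144-0.070346i = +0.005444+0.001589i  (running Σ = -0.429109+0.000244i)
  m=5: +0.004650-0.003497i × +0.037371-0.024005i = +0.000090-0.000242i  (running Σ = -0.429019+0.000002i)
  m=6: -0.000257-0.000519i × +0.005700-0.004659i = -0.000004-0.000002i  (running Σ = -0.429023+0.000000i)
Total Σ_m = -0.429023+0.000000i. Multiply by 0.966644: -0.414713+0.000000i. P_6(cos γ) = -0.414713

-0.414713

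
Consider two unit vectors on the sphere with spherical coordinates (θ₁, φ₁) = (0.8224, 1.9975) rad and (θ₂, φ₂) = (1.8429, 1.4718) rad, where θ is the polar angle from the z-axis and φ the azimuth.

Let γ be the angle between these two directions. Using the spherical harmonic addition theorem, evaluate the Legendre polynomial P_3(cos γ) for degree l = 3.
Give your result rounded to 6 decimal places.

Summing Y*_{l m}(θ₁,φ₁)·Y_{l m}(θ₂,φ₂) over m ∈ [−3, 3]; prefactor 4π/(2·3+1) = 1.795196:
  m=-3: (0.157282, -0.047052) × (-0.109110, 0.356523) = (-0.000386, 0.061209)  (running Σ = (-0.000386, 0.061209))
  m=-2: (-0.245494, -0.281382) × (0.249849, 0.050125) = (-0.047232, -0.082608)  (running Σ = (-0.047618, -0.021400))
  m=-1: (-0.128903, 0.283530) × (-0.019655, 0.197892) = (-0.053575, -0.031082)  (running Σ = (-0.101193, -0.052482))
  m=0: (-0.173904, -0.000000) × (0.264661, 0.000000) = (-0.046026, -0.000000)  (running Σ = (-0.147218, -0.052482))
  m=1: (0.128903, 0.283530) × (0.019655, 0.197892) = (-0.053575, 0.031082)  (running Σ = (-0.200793, -0.021400))
  m=2: (-0.245494, 0.281382) × (0.249849, -0.050125) = (-0.047232, 0.082608)  (running Σ = (-0.248025, 0.061209))
  m=3: (-0.157282, -0.047052) × (0.109110, 0.356523) = (-0.000386, -0.061209)  (running Σ = (-0.248411, 0.000000))
Σ over m = (-0.248411, 0.000000); ×(4π/7) → (-0.445947, 0.000000). Real part: -0.445947

-0.445947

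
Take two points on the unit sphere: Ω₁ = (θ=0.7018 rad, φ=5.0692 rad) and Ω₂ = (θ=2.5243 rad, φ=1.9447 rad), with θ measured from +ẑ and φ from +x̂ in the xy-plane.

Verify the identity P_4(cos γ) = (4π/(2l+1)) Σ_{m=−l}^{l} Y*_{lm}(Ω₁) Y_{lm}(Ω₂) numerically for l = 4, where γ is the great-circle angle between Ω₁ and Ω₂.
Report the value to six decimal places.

Expand P_4 via completeness: Σ_{m} conj(Y_{4,m}) at Ω₁ times Y_{4,m} at Ω₂ —
  m=-4: +0.010998+0.076084i × +0.003731-0.049536i = +0.003810-0.000261i  (running Σ = +0.003810-0.000261i)
  m=-3: -0.225674+0.123393i × -0.178315-0.085935i = +0.050845-0.002610i  (running Σ = +0.054655-0.002870i)
  m=-2: -0.324909-0.281321i × -0.300324+0.278554i = +0.175941-0.006017i  (running Σ = +0.230596-0.008887i)
  m=-1: +0.088188-0.236577i × +0.134958+0.343964i = +0.093276-0.001594i  (running Σ = +0.323872-0.010482i)
  m=0: -0.274156-0.000000i × -0.155806+0.000000i = +0.042715+0.000000i  (running Σ = +0.366587-0.010482i)
  m=1: -0.088188-0.236577i × -0.134958+0.343964i = +0.093276+0.001594i  (running Σ = +0.459863-0.008887i)
  m=2: -0.324909+0.281321i × -0.300324-0.278554i = +0.175941+0.006017i  (running Σ = +0.635804-0.002870i)
  m=3: +0.225674+0.123393i × +0.178315-0.085935i = +0.050845+0.002610i  (running Σ = +0.686649-0.000261i)
  m=4: +0.010998-0.076084i × +0.003731+0.049536i = +0.003810+0.000261i  (running Σ = +0.690459+0.000000i)
Accumulated sum +0.690459+0.000000i; after 4π/(2l+1) scaling, +0.964062+0.000000i ⇒ P_4 = 0.964062

0.964062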